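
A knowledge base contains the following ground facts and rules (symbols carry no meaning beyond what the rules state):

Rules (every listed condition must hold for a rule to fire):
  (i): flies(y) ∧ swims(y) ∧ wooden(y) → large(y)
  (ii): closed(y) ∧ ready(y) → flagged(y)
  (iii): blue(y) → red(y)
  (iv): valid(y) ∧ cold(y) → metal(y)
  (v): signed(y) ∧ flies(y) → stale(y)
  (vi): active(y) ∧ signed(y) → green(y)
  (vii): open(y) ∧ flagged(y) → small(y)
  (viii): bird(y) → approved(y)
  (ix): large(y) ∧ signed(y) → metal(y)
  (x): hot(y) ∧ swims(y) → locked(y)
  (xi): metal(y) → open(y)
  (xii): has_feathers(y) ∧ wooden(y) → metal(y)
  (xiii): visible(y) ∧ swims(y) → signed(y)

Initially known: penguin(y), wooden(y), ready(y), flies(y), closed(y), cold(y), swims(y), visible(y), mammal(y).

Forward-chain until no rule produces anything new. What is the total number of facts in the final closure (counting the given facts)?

Round 1 fires (i), (ii), (xiii), giving large(y), flagged(y), signed(y).
Round 2 fires (v), (ix), giving stale(y), metal(y).
Round 3 fires (xi), giving open(y).
Round 4 fires (vii), giving small(y).
Closure: {closed(y), cold(y), flagged(y), flies(y), large(y), mammal(y), metal(y), open(y), penguin(y), ready(y), signed(y), small(y), stale(y), swims(y), visible(y), wooden(y)} — 16 facts.

16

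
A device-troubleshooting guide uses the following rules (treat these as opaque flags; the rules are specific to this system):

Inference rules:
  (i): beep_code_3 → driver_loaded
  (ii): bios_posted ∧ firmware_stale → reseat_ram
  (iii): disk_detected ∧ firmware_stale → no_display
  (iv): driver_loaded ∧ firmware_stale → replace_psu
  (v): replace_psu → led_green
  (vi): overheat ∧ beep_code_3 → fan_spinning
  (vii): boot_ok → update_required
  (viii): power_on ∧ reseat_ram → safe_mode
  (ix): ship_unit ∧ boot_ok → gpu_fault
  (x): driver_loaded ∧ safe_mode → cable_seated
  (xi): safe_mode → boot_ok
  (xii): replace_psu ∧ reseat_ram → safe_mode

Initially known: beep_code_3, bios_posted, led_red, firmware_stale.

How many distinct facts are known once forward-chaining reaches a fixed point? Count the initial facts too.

12

Round 1: (i) [beep_code_3 → driver_loaded]; (ii) [bios_posted ∧ firmware_stale → reseat_ram]. New: driver_loaded, reseat_ram.
Round 2: (iv) [driver_loaded ∧ firmware_stale → replace_psu]. New: replace_psu.
Round 3: (v) [replace_psu → led_green]; (xii) [replace_psu ∧ reseat_ram → safe_mode]. New: led_green, safe_mode.
Round 4: (x) [driver_loaded ∧ safe_mode → cable_seated]; (xi) [safe_mode → boot_ok]. New: cable_seated, boot_ok.
Round 5: (vii) [boot_ok → update_required]. New: update_required.
Closure: {beep_code_3, bios_posted, boot_ok, cable_seated, driver_loaded, firmware_stale, led_green, led_red, replace_psu, reseat_ram, safe_mode, update_required} — 12 facts.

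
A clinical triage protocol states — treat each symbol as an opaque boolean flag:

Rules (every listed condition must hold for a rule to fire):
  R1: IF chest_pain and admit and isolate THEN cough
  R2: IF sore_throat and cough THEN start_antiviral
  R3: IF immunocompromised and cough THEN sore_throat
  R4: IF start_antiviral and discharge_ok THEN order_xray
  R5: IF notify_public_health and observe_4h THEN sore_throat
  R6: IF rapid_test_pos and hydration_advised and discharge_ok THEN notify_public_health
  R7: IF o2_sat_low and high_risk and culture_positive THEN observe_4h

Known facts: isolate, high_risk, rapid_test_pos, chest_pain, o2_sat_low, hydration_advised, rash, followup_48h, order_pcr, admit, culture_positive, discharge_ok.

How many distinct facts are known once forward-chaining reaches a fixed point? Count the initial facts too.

18

Round 1 fires R1, R6, R7, giving cough, notify_public_health, observe_4h.
Round 2 fires R5, giving sore_throat.
Round 3 fires R2, giving start_antiviral.
Round 4 fires R4, giving order_xray.
Closure: {admit, chest_pain, cough, culture_positive, discharge_ok, followup_48h, high_risk, hydration_advised, isolate, notify_public_health, o2_sat_low, observe_4h, order_pcr, order_xray, rapid_test_pos, rash, sore_throat, start_antiviral} — 18 facts.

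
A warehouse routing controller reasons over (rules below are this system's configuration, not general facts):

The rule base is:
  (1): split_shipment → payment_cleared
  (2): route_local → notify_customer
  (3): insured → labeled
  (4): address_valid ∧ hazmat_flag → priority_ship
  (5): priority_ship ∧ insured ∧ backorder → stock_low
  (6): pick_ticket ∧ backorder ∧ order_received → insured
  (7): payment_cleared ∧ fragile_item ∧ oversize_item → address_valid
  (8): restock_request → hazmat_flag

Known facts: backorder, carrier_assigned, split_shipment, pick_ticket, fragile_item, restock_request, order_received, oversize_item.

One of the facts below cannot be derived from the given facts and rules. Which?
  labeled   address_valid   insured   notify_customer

Round 1: (1) [split_shipment → payment_cleared]; (6) [pick_ticket ∧ backorder ∧ order_received → insured]; (8) [restock_request → hazmat_flag]. New: payment_cleared, insured, hazmat_flag.
Round 2: (3) [insured → labeled]; (7) [payment_cleared ∧ fragile_item ∧ oversize_item → address_valid]. New: labeled, address_valid.
Round 3: (4) [address_valid ∧ hazmat_flag → priority_ship]. New: priority_ship.
Round 4: (5) [priority_ship ∧ insured ∧ backorder → stock_low]. New: stock_low.
Derived: insured (round 1), address_valid (round 2), labeled (round 2). notify_customer never appears in any round.

notify_customer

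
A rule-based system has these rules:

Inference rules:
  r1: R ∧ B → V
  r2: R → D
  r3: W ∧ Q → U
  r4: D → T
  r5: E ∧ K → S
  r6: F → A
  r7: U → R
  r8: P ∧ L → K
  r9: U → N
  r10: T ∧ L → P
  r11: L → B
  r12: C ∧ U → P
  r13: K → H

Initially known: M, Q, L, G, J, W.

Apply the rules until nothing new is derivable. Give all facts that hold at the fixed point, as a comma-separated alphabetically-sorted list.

Round 1: r3 [W ∧ Q → U]; r11 [L → B]. New: U, B.
Round 2: r7 [U → R]; r9 [U → N]. New: R, N.
Round 3: r1 [R ∧ B → V]; r2 [R → D]. New: V, D.
Round 4: r4 [D → T]. New: T.
Round 5: r10 [T ∧ L → P]. New: P.
Round 6: r8 [P ∧ L → K]. New: K.
Round 7: r13 [K → H]. New: H.

B, D, G, H, J, K, L, M, N, P, Q, R, T, U, V, W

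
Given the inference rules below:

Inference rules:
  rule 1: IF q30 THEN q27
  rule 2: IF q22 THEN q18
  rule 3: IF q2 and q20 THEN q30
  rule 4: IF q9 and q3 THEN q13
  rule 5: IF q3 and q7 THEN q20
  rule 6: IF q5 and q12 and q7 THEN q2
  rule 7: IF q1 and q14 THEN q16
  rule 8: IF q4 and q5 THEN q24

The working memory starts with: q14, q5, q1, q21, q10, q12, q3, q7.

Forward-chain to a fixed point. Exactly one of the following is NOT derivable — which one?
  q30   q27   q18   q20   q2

q18

Round 1 — rule 5, rule 6, rule 7, derive q20, q2, q16.
Round 2 — rule 3, derive q30.
Round 3 — rule 1, derive q27.
Derived: q30 (round 2), q27 (round 3), q20 (round 1), q2 (round 1). q18 never appears in any round.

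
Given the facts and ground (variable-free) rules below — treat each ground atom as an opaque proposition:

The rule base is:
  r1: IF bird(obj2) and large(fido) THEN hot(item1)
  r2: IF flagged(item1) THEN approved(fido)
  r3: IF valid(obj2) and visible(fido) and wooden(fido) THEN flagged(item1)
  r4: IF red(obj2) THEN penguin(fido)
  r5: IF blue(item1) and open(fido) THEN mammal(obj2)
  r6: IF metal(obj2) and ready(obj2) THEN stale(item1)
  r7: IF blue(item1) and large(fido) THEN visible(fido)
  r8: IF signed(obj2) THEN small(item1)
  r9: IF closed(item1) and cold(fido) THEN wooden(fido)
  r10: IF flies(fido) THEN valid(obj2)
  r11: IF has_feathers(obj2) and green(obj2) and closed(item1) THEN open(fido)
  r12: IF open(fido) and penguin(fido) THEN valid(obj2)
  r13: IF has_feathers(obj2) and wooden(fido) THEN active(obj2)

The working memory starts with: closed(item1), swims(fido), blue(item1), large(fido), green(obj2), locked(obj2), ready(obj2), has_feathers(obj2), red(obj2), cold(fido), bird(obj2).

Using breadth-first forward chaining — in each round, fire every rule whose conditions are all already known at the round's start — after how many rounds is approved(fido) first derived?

Round 1: r1 [IF bird(obj2) and large(fido) THEN hot(item1)]; r4 [IF red(obj2) THEN penguin(fido)]; r7 [IF blue(item1) and large(fido) THEN visible(fido)]; r9 [IF closed(item1) and cold(fido) THEN wooden(fido)]; r11 [IF has_feathers(obj2) and green(obj2) and closed(item1) THEN open(fido)]. New: hot(item1), penguin(fido), visible(fido), wooden(fido), open(fido).
Round 2: r5 [IF blue(item1) and open(fido) THEN mammal(obj2)]; r12 [IF open(fido) and penguin(fido) THEN valid(obj2)]; r13 [IF has_feathers(obj2) and wooden(fido) THEN active(obj2)]. New: mammal(obj2), valid(obj2), active(obj2).
Round 3: r3 [IF valid(obj2) and visible(fido) and wooden(fido) THEN flagged(item1)]. New: flagged(item1).
Round 4: r2 [IF flagged(item1) THEN approved(fido)]. New: approved(fido).
approved(fido) first appears in round 4.

4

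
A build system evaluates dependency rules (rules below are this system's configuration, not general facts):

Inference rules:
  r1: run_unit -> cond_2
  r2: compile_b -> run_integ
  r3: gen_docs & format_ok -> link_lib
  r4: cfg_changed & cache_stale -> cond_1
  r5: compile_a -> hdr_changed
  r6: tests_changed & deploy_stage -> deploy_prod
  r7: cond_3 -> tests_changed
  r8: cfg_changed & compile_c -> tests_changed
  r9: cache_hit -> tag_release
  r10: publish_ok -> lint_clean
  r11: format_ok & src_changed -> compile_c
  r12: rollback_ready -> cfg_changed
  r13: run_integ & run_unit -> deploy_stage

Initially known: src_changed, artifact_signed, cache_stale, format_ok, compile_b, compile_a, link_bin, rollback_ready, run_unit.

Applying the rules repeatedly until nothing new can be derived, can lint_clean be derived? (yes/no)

no

Round 1: r1 [run_unit -> cond_2]; r2 [compile_b -> run_integ]; r5 [compile_a -> hdr_changed]; r11 [format_ok & src_changed -> compile_c]; r12 [rollback_ready -> cfg_changed]. New: cond_2, run_integ, hdr_changed, compile_c, cfg_changed.
Round 2: r4 [cfg_changed & cache_stale -> cond_1]; r8 [cfg_changed & compile_c -> tests_changed]; r13 [run_integ & run_unit -> deploy_stage]. New: cond_1, tests_changed, deploy_stage.
Round 3: r6 [tests_changed & deploy_stage -> deploy_prod]. New: deploy_prod.
Fixed point reached. lint_clean is concluded only by r10; r10 needs publish_ok (never derived).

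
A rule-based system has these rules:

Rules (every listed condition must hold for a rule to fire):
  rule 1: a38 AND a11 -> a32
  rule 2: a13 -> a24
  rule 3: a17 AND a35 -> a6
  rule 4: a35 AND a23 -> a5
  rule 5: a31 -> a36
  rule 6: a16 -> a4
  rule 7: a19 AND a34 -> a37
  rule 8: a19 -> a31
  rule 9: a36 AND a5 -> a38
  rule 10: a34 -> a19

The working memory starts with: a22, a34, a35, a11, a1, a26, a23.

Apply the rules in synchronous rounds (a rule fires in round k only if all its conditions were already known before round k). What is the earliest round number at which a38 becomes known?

[1] rule 4 [a35 AND a23 -> a5]; rule 10 [a34 -> a19]. ⇒ new: a5, a19.
[2] rule 7 [a19 AND a34 -> a37]; rule 8 [a19 -> a31]. ⇒ new: a37, a31.
[3] rule 5 [a31 -> a36]. ⇒ new: a36.
[4] rule 9 [a36 AND a5 -> a38]. ⇒ new: a38.
a38 first appears in round 4.

4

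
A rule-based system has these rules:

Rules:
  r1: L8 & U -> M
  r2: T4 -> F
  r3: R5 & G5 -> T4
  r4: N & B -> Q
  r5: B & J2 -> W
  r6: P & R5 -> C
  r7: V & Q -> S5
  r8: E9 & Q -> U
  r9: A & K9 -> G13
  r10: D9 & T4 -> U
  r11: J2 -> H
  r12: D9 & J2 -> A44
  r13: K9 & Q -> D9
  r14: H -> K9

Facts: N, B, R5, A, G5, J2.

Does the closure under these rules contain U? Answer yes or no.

Round 1 — r3, r4, r5, r11, derive T4, Q, W, H.
Round 2 — r2, r14, derive F, K9.
Round 3 — r9, r13, derive G13, D9.
Round 4 — r10, r12, derive U, A44.
U appears in round 4, so it is derivable.

yes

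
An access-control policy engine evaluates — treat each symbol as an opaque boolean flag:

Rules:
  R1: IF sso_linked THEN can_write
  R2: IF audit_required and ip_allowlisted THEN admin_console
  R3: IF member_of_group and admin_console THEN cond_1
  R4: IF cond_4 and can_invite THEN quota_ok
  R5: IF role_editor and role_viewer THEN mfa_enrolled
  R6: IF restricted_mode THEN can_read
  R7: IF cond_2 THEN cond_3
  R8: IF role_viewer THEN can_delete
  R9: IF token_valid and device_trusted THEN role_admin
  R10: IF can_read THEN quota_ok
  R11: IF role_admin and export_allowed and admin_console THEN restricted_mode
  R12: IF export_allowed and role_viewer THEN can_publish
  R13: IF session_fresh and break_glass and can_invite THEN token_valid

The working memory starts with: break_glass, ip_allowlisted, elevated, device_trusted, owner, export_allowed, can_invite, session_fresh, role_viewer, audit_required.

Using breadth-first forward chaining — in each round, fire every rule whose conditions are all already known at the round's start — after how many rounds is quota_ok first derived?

Round 1: R2 [IF audit_required and ip_allowlisted THEN admin_console]; R8 [IF role_viewer THEN can_delete]; R12 [IF export_allowed and role_viewer THEN can_publish]; R13 [IF session_fresh and break_glass and can_invite THEN token_valid]. Adds admin_console, can_delete, can_publish, token_valid.
Round 2: R9 [IF token_valid and device_trusted THEN role_admin]. Adds role_admin.
Round 3: R11 [IF role_admin and export_allowed and admin_console THEN restricted_mode]. Adds restricted_mode.
Round 4: R6 [IF restricted_mode THEN can_read]. Adds can_read.
Round 5: R10 [IF can_read THEN quota_ok]. Adds quota_ok.
quota_ok first appears in round 5.

5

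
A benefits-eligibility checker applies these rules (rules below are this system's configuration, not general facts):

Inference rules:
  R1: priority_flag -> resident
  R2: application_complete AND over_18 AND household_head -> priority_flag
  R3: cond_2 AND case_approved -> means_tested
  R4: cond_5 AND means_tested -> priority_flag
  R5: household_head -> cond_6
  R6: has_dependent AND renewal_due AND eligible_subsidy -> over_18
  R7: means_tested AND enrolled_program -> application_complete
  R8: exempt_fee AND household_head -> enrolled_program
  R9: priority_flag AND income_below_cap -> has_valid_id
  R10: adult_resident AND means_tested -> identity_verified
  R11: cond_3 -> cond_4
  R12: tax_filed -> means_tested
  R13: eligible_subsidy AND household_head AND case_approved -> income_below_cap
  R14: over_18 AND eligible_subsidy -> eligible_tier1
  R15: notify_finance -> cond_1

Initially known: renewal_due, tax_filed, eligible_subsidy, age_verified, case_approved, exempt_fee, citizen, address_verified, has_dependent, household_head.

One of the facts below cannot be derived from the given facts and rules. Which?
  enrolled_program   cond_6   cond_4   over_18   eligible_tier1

Round 1 — R5, R6, R8, R12, R13, derive cond_6, over_18, enrolled_program, means_tested, income_below_cap.
Round 2 — R7, R14, derive application_complete, eligible_tier1.
Round 3 — R2, derive priority_flag.
Round 4 — R1, R9, derive resident, has_valid_id.
Derived: eligible_tier1 (round 2), over_18 (round 1), cond_6 (round 1), enrolled_program (round 1). cond_4 never appears in any round.

cond_4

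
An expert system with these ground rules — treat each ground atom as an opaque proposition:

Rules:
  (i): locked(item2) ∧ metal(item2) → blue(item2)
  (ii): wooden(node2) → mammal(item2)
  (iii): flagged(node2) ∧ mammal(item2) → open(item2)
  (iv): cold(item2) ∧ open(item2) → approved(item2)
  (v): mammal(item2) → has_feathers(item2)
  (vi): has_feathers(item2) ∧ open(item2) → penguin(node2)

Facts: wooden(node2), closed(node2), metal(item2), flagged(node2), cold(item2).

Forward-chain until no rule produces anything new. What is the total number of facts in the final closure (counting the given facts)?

10

Round 1: (ii) [wooden(node2) → mammal(item2)]. New: mammal(item2).
Round 2: (iii) [flagged(node2) ∧ mammal(item2) → open(item2)]; (v) [mammal(item2) → has_feathers(item2)]. New: open(item2), has_feathers(item2).
Round 3: (iv) [cold(item2) ∧ open(item2) → approved(item2)]; (vi) [has_feathers(item2) ∧ open(item2) → penguin(node2)]. New: approved(item2), penguin(node2).
Closure: {approved(item2), closed(node2), cold(item2), flagged(node2), has_feathers(item2), mammal(item2), metal(item2), open(item2), penguin(node2), wooden(node2)} — 10 facts.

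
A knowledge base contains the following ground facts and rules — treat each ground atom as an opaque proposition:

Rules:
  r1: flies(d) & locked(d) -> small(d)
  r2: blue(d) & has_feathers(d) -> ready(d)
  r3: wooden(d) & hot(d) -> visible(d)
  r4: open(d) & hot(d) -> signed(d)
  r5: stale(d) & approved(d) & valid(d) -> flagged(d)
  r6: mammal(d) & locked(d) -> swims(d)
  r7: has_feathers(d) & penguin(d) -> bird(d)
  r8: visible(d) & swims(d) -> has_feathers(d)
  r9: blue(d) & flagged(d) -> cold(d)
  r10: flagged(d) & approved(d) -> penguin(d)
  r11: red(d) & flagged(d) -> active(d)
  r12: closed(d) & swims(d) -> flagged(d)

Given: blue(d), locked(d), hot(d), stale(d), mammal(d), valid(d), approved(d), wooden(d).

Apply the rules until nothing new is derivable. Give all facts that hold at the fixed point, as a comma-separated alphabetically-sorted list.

Round 1: r3 [wooden(d) & hot(d) -> visible(d)]; r5 [stale(d) & approved(d) & valid(d) -> flagged(d)]; r6 [mammal(d) & locked(d) -> swims(d)]. Adds visible(d), flagged(d), swims(d).
Round 2: r8 [visible(d) & swims(d) -> has_feathers(d)]; r9 [blue(d) & flagged(d) -> cold(d)]; r10 [flagged(d) & approved(d) -> penguin(d)]. Adds has_feathers(d), cold(d), penguin(d).
Round 3: r2 [blue(d) & has_feathers(d) -> ready(d)]; r7 [has_feathers(d) & penguin(d) -> bird(d)]. Adds ready(d), bird(d).

approved(d), bird(d), blue(d), cold(d), flagged(d), has_feathers(d), hot(d), locked(d), mammal(d), penguin(d), ready(d), stale(d), swims(d), valid(d), visible(d), wooden(d)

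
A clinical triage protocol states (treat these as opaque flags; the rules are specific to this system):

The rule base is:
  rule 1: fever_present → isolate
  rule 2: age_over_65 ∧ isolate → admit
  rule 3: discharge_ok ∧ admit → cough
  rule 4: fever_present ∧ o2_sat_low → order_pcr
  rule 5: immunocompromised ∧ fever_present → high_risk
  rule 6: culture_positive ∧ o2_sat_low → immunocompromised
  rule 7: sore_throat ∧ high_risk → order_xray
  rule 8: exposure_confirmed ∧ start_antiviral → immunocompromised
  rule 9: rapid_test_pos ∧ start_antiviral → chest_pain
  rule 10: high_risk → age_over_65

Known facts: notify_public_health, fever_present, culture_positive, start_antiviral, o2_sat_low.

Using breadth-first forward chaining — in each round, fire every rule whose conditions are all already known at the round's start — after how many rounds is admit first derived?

[1] rule 1 [fever_present → isolate]; rule 4 [fever_present ∧ o2_sat_low → order_pcr]; rule 6 [culture_positive ∧ o2_sat_low → immunocompromised]. ⇒ new: isolate, order_pcr, immunocompromised.
[2] rule 5 [immunocompromised ∧ fever_present → high_risk]. ⇒ new: high_risk.
[3] rule 10 [high_risk → age_over_65]. ⇒ new: age_over_65.
[4] rule 2 [age_over_65 ∧ isolate → admit]. ⇒ new: admit.
admit first appears in round 4.

4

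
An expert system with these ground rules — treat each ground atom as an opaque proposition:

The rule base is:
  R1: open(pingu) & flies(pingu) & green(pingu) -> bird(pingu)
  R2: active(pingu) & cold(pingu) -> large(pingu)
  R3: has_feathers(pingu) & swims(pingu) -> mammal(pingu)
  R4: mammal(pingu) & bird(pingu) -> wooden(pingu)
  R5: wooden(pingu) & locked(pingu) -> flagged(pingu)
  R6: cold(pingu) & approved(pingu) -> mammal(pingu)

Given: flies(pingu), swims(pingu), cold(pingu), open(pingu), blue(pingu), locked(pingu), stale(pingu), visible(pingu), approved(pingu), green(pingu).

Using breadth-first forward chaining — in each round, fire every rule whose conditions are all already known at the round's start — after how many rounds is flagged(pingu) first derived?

Round 1: R1 [open(pingu) & flies(pingu) & green(pingu) -> bird(pingu)]; R6 [cold(pingu) & approved(pingu) -> mammal(pingu)]. New: bird(pingu), mammal(pingu).
Round 2: R4 [mammal(pingu) & bird(pingu) -> wooden(pingu)]. New: wooden(pingu).
Round 3: R5 [wooden(pingu) & locked(pingu) -> flagged(pingu)]. New: flagged(pingu).
flagged(pingu) first appears in round 3.

3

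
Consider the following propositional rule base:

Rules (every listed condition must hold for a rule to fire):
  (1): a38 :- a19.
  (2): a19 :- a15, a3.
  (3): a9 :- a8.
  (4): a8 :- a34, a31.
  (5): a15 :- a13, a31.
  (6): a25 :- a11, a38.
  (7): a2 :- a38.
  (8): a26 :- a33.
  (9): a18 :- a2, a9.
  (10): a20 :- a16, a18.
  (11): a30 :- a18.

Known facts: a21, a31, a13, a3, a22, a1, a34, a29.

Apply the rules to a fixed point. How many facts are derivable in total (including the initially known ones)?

Round 1: (4) [a8 :- a34, a31.]; (5) [a15 :- a13, a31.]. New: a8, a15.
Round 2: (2) [a19 :- a15, a3.]; (3) [a9 :- a8.]. New: a19, a9.
Round 3: (1) [a38 :- a19.]. New: a38.
Round 4: (7) [a2 :- a38.]. New: a2.
Round 5: (9) [a18 :- a2, a9.]. New: a18.
Round 6: (11) [a30 :- a18.]. New: a30.
Closure: {a1, a13, a15, a18, a19, a2, a21, a22, a29, a3, a30, a31, a34, a38, a8, a9} — 16 facts.

16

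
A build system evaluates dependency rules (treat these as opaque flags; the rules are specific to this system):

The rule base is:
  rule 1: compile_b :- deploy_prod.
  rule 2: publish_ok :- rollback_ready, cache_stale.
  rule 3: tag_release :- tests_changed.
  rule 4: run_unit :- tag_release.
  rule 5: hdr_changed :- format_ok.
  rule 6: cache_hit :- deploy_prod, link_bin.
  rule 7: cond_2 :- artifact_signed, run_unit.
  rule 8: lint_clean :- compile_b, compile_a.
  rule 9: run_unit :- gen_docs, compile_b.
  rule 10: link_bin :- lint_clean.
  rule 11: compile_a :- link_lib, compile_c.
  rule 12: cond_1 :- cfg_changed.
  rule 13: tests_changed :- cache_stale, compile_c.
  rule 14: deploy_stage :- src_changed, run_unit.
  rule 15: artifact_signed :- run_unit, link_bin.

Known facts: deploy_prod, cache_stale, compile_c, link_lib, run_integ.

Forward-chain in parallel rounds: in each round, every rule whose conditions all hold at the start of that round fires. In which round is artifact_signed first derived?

4

Round 1 fires rule 1, rule 11, rule 13, giving compile_b, compile_a, tests_changed.
Round 2 fires rule 3, rule 8, giving tag_release, lint_clean.
Round 3 fires rule 4, rule 10, giving run_unit, link_bin.
Round 4 fires rule 6, rule 15, giving cache_hit, artifact_signed.
artifact_signed first appears in round 4.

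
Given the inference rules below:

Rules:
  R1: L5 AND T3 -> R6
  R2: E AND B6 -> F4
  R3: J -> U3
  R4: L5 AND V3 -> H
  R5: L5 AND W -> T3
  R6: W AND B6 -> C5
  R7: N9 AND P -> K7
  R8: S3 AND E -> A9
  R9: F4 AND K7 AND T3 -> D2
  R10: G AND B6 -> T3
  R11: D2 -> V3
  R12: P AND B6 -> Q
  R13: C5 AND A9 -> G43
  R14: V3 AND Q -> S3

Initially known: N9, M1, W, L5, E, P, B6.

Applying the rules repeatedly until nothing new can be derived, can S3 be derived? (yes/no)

Round 1 — R2, R5, R6, R7, R12, derive F4, T3, C5, K7, Q.
Round 2 — R1, R9, derive R6, D2.
Round 3 — R11, derive V3.
Round 4 — R4, R14, derive H, S3.
Round 5 — R8, derive A9.
Round 6 — R13, derive G43.
S3 appears in round 4, so it is derivable.

yes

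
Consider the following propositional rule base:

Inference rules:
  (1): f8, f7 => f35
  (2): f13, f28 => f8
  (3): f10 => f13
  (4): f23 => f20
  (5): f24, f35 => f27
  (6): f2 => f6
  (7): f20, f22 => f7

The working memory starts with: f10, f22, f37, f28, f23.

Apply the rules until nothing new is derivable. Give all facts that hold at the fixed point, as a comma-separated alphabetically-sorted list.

f10, f13, f20, f22, f23, f28, f35, f37, f7, f8

Round 1 fires (3), (4), giving f13, f20.
Round 2 fires (2), (7), giving f8, f7.
Round 3 fires (1), giving f35.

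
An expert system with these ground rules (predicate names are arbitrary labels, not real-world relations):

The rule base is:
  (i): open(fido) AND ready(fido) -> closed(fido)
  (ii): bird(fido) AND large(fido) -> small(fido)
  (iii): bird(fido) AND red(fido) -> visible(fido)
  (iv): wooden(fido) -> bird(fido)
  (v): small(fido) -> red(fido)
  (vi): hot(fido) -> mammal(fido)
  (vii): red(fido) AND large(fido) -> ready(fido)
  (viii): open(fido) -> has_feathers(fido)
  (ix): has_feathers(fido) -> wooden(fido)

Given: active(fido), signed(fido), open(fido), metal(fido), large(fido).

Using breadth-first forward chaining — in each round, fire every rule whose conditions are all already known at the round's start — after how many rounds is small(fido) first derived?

Round 1 fires (viii), giving has_feathers(fido).
Round 2 fires (ix), giving wooden(fido).
Round 3 fires (iv), giving bird(fido).
Round 4 fires (ii), giving small(fido).
small(fido) first appears in round 4.

4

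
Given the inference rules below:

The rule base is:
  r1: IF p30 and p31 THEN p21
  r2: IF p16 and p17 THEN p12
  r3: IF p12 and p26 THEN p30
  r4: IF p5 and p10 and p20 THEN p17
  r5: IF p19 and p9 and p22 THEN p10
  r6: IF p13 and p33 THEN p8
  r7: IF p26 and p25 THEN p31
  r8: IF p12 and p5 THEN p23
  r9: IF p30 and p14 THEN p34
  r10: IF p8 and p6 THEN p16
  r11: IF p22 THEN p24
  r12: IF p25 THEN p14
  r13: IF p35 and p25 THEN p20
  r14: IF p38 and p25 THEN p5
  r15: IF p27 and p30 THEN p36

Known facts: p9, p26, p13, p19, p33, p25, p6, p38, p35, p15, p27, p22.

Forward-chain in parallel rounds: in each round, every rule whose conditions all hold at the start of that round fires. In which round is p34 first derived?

Round 1 fires r5, r6, r7, r11, r12, r13, r14, giving p10, p8, p31, p24, p14, p20, p5.
Round 2 fires r4, r10, giving p17, p16.
Round 3 fires r2, giving p12.
Round 4 fires r3, r8, giving p30, p23.
Round 5 fires r1, r9, r15, giving p21, p34, p36.
p34 first appears in round 5.

5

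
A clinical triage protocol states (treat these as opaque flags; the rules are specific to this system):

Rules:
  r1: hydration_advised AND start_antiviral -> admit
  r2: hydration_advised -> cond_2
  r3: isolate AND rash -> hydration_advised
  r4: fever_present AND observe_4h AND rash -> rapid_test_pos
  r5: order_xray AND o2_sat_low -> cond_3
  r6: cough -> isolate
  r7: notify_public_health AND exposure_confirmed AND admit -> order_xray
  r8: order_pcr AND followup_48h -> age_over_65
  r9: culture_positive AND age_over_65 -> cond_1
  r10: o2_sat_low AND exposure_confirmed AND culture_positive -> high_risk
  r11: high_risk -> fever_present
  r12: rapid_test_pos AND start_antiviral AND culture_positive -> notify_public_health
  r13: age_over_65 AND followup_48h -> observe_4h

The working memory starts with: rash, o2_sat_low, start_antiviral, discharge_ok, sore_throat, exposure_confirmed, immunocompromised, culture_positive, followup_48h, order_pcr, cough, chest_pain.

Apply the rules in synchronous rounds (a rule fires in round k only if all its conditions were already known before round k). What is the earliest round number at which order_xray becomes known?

5

Round 1: r6 [cough -> isolate]; r8 [order_pcr AND followup_48h -> age_over_65]; r10 [o2_sat_low AND exposure_confirmed AND culture_positive -> high_risk]. New: isolate, age_over_65, high_risk.
Round 2: r3 [isolate AND rash -> hydration_advised]; r9 [culture_positive AND age_over_65 -> cond_1]; r11 [high_risk -> fever_present]; r13 [age_over_65 AND followup_48h -> observe_4h]. New: hydration_advised, cond_1, fever_present, observe_4h.
Round 3: r1 [hydration_advised AND start_antiviral -> admit]; r2 [hydration_advised -> cond_2]; r4 [fever_present AND observe_4h AND rash -> rapid_test_pos]. New: admit, cond_2, rapid_test_pos.
Round 4: r12 [rapid_test_pos AND start_antiviral AND culture_positive -> notify_public_health]. New: notify_public_health.
Round 5: r7 [notify_public_health AND exposure_confirmed AND admit -> order_xray]. New: order_xray.
order_xray first appears in round 5.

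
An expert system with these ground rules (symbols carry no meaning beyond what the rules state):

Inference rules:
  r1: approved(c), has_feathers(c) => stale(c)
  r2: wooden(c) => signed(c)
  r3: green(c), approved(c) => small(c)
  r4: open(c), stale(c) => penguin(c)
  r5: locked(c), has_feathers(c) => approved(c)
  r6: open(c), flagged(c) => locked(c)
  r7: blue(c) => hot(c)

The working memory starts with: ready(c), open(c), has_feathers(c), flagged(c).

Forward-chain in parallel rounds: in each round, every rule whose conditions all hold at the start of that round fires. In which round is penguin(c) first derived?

Round 1 — r6, derive locked(c).
Round 2 — r5, derive approved(c).
Round 3 — r1, derive stale(c).
Round 4 — r4, derive penguin(c).
penguin(c) first appears in round 4.

4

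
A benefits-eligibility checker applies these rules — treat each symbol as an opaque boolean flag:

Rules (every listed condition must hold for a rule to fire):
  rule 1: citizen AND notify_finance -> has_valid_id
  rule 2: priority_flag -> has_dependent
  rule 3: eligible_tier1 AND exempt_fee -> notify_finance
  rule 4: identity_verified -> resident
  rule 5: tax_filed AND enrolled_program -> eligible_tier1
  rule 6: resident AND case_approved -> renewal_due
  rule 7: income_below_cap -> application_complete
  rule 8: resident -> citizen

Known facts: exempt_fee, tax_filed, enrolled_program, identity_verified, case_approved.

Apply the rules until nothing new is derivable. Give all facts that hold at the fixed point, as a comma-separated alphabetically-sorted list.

Round 1: rule 4 [identity_verified -> resident]; rule 5 [tax_filed AND enrolled_program -> eligible_tier1]. Adds resident, eligible_tier1.
Round 2: rule 3 [eligible_tier1 AND exempt_fee -> notify_finance]; rule 6 [resident AND case_approved -> renewal_due]; rule 8 [resident -> citizen]. Adds notify_finance, renewal_due, citizen.
Round 3: rule 1 [citizen AND notify_finance -> has_valid_id]. Adds has_valid_id.

case_approved, citizen, eligible_tier1, enrolled_program, exempt_fee, has_valid_id, identity_verified, notify_finance, renewal_due, resident, tax_filed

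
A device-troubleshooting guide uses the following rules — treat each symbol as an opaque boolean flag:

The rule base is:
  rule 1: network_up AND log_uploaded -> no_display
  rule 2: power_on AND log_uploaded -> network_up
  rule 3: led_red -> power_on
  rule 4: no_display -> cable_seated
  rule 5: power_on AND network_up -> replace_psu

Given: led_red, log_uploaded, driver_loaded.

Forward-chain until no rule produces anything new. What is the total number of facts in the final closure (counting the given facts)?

8

Round 1: rule 3 [led_red -> power_on]. Adds power_on.
Round 2: rule 2 [power_on AND log_uploaded -> network_up]. Adds network_up.
Round 3: rule 1 [network_up AND log_uploaded -> no_display]; rule 5 [power_on AND network_up -> replace_psu]. Adds no_display, replace_psu.
Round 4: rule 4 [no_display -> cable_seated]. Adds cable_seated.
Closure: {cable_seated, driver_loaded, led_red, log_uploaded, network_up, no_display, power_on, replace_psu} — 8 facts.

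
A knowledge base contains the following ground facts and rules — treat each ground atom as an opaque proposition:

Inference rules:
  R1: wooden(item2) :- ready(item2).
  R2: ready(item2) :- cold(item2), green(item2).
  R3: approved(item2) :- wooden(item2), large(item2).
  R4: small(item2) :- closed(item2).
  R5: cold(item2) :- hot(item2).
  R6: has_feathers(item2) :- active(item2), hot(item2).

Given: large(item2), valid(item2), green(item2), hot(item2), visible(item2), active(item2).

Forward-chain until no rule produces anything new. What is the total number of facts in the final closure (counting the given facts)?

Round 1: R5 [cold(item2) :- hot(item2).]; R6 [has_feathers(item2) :- active(item2), hot(item2).]. New: cold(item2), has_feathers(item2).
Round 2: R2 [ready(item2) :- cold(item2), green(item2).]. New: ready(item2).
Round 3: R1 [wooden(item2) :- ready(item2).]. New: wooden(item2).
Round 4: R3 [approved(item2) :- wooden(item2), large(item2).]. New: approved(item2).
Closure: {active(item2), approved(item2), cold(item2), green(item2), has_feathers(item2), hot(item2), large(item2), ready(item2), valid(item2), visible(item2), wooden(item2)} — 11 facts.

11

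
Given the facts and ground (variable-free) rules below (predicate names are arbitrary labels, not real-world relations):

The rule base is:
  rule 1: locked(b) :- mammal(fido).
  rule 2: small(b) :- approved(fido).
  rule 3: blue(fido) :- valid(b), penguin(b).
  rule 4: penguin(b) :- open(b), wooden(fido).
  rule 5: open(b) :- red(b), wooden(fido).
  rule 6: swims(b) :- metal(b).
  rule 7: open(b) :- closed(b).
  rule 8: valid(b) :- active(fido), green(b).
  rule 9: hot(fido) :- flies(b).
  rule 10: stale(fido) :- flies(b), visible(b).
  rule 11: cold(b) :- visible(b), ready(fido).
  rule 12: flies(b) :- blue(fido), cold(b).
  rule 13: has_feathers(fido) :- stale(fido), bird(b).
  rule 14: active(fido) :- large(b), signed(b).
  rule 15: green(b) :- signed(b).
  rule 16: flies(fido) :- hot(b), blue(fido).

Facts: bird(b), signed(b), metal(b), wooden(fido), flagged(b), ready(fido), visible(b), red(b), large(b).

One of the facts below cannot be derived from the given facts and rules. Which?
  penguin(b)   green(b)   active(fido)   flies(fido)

Round 1: rule 5 [open(b) :- red(b), wooden(fido).]; rule 6 [swims(b) :- metal(b).]; rule 11 [cold(b) :- visible(b), ready(fido).]; rule 14 [active(fido) :- large(b), signed(b).]; rule 15 [green(b) :- signed(b).]. Adds open(b), swims(b), cold(b), active(fido), green(b).
Round 2: rule 4 [penguin(b) :- open(b), wooden(fido).]; rule 8 [valid(b) :- active(fido), green(b).]. Adds penguin(b), valid(b).
Round 3: rule 3 [blue(fido) :- valid(b), penguin(b).]. Adds blue(fido).
Round 4: rule 12 [flies(b) :- blue(fido), cold(b).]. Adds flies(b).
Round 5: rule 9 [hot(fido) :- flies(b).]; rule 10 [stale(fido) :- flies(b), visible(b).]. Adds hot(fido), stale(fido).
Round 6: rule 13 [has_feathers(fido) :- stale(fido), bird(b).]. Adds has_feathers(fido).
Derived: active(fido) (round 1), penguin(b) (round 2), green(b) (round 1). flies(fido) never appears in any round.

flies(fido)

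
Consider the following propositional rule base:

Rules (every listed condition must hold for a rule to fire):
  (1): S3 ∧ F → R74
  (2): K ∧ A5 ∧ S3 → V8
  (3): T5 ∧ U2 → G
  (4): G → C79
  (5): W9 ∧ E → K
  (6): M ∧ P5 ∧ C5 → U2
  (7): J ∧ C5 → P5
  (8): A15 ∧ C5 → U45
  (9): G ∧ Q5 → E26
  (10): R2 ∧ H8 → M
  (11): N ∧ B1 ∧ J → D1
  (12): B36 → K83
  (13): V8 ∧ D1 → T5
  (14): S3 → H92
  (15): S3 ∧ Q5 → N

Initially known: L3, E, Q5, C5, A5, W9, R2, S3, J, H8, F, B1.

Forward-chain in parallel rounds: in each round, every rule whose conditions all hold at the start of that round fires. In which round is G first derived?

4

Round 1: (1) [S3 ∧ F → R74]; (5) [W9 ∧ E → K]; (7) [J ∧ C5 → P5]; (10) [R2 ∧ H8 → M]; (14) [S3 → H92]; (15) [S3 ∧ Q5 → N]. Adds R74, K, P5, M, H92, N.
Round 2: (2) [K ∧ A5 ∧ S3 → V8]; (6) [M ∧ P5 ∧ C5 → U2]; (11) [N ∧ B1 ∧ J → D1]. Adds V8, U2, D1.
Round 3: (13) [V8 ∧ D1 → T5]. Adds T5.
Round 4: (3) [T5 ∧ U2 → G]. Adds G.
G first appears in round 4.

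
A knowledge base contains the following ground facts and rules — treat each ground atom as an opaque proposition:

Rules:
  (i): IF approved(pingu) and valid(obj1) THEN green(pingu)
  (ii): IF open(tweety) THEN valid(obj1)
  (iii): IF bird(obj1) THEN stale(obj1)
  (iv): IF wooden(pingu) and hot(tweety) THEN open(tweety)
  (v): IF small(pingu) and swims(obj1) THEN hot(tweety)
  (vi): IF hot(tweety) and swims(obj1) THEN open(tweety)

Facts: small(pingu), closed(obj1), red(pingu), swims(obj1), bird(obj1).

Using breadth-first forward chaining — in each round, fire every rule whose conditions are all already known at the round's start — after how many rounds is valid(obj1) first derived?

3

Round 1 — (iii), (v), derive stale(obj1), hot(tweety).
Round 2 — (vi), derive open(tweety).
Round 3 — (ii), derive valid(obj1).
valid(obj1) first appears in round 3.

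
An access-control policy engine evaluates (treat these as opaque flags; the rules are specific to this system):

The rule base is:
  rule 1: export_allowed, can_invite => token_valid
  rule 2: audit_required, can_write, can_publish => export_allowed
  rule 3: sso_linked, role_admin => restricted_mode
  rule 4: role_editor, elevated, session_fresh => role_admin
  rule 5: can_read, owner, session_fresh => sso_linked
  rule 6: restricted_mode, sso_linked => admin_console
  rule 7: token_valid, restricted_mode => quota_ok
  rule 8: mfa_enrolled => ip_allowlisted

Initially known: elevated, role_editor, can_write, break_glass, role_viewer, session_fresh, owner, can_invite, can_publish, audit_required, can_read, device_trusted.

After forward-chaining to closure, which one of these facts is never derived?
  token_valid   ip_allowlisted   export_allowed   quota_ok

Round 1: rule 2 [audit_required, can_write, can_publish => export_allowed]; rule 4 [role_editor, elevated, session_fresh => role_admin]; rule 5 [can_read, owner, session_fresh => sso_linked]. Adds export_allowed, role_admin, sso_linked.
Round 2: rule 1 [export_allowed, can_invite => token_valid]; rule 3 [sso_linked, role_admin => restricted_mode]. Adds token_valid, restricted_mode.
Round 3: rule 6 [restricted_mode, sso_linked => admin_console]; rule 7 [token_valid, restricted_mode => quota_ok]. Adds admin_console, quota_ok.
Derived: export_allowed (round 1), quota_ok (round 3), token_valid (round 2). ip_allowlisted never appears in any round.

ip_allowlisted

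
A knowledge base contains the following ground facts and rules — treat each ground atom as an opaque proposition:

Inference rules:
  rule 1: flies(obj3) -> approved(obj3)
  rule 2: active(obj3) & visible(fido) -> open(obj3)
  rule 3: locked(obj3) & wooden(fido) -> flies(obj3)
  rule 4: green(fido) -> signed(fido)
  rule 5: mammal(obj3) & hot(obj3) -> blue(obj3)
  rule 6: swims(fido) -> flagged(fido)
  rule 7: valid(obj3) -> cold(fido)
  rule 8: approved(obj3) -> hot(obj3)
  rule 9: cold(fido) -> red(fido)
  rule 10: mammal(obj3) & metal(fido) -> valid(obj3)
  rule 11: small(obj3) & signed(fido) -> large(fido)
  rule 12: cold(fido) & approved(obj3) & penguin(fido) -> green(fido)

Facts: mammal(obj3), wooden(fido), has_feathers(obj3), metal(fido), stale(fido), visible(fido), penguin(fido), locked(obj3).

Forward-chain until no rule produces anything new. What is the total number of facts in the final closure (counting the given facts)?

17

Round 1 fires rule 3, rule 10, giving flies(obj3), valid(obj3).
Round 2 fires rule 1, rule 7, giving approved(obj3), cold(fido).
Round 3 fires rule 8, rule 9, rule 12, giving hot(obj3), red(fido), green(fido).
Round 4 fires rule 4, rule 5, giving signed(fido), blue(obj3).
Closure: {approved(obj3), blue(obj3), cold(fido), flies(obj3), green(fido), has_feathers(obj3), hot(obj3), locked(obj3), mammal(obj3), metal(fido), penguin(fido), red(fido), signed(fido), stale(fido), valid(obj3), visible(fido), wooden(fido)} — 17 facts.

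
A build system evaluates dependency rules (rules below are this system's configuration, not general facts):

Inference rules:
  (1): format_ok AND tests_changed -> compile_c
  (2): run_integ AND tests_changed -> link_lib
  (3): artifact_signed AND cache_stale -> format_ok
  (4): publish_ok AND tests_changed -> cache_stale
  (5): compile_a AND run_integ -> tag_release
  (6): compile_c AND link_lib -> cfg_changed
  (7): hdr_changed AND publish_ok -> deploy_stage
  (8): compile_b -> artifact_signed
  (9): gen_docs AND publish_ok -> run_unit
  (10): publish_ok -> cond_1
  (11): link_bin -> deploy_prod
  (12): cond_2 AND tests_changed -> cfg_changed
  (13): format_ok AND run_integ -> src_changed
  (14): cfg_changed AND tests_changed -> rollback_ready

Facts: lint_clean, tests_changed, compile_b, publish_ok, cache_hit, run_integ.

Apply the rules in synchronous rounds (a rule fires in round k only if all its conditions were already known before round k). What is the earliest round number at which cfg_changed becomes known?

Round 1: (2) [run_integ AND tests_changed -> link_lib]; (4) [publish_ok AND tests_changed -> cache_stale]; (8) [compile_b -> artifact_signed]; (10) [publish_ok -> cond_1]. New: link_lib, cache_stale, artifact_signed, cond_1.
Round 2: (3) [artifact_signed AND cache_stale -> format_ok]. New: format_ok.
Round 3: (1) [format_ok AND tests_changed -> compile_c]; (13) [format_ok AND run_integ -> src_changed]. New: compile_c, src_changed.
Round 4: (6) [compile_c AND link_lib -> cfg_changed]. New: cfg_changed.
cfg_changed first appears in round 4.

4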